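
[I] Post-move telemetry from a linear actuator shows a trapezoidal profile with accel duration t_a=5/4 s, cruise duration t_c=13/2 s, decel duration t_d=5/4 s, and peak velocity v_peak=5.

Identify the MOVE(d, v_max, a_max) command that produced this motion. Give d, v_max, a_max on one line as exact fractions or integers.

d=155/4 v_max=5 a_max=4

a_max = 5/(5/4) = 4
d_a = ½·5·5/4 = 25/8; d_c = 5·13/2 = 65/2
d = 2·25/8 + 65/2 = 155/4
t_c = 13/2 > 0 so v_max = 5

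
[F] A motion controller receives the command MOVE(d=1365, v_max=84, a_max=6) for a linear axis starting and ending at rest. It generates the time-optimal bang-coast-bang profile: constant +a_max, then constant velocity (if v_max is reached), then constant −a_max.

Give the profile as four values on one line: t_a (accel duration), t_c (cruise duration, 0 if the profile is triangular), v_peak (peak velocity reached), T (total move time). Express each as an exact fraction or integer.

t_a=14 t_c=9/4 v_peak=84 T=121/4

v_max²/a_max = 84²/6 = 1176
1365 ≥ 1176 → trapezoidal
t_a = 84/6 = 14; v_peak = 84
d_cruise = 1365 − 1176 = 189; t_c = 189/84 = 9/4
T = 2·14 + 9/4 = 121/4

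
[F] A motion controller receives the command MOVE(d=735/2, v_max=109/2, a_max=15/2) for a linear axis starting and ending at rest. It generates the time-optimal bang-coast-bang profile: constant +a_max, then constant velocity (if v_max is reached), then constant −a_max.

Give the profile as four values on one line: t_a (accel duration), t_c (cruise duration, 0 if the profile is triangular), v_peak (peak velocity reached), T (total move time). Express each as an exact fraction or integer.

(v_max)²/a_max = (109/2)²/(15/2) = 11881/30
735/2 < 11881/30 → triangular
v_peak = √(735/2·15/2) = √(11025/4) = 105/2
t_a = (105/2)/(15/2) = 7; t_c = 0
T = 2·7 = 14

t_a=7 t_c=0 v_peak=105/2 T=14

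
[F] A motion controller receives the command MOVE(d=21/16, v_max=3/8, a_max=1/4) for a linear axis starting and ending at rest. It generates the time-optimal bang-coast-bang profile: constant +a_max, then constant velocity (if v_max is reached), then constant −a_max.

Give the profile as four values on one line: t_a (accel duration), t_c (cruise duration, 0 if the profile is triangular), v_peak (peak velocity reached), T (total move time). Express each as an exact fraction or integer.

v_max²/a_max = (3/8)²/(1/4) = 9/16
21/16 ≥ 9/16 → trapezoidal
t_a = (3/8)/(1/4) = 3/2; v_peak = 3/8
d_cruise = 21/16 − 9/16 = 3/4; t_c = (3/4)/(3/8) = 2
T = 2·3/2 + 2 = 5

t_a=3/2 t_c=2 v_peak=3/8 T=5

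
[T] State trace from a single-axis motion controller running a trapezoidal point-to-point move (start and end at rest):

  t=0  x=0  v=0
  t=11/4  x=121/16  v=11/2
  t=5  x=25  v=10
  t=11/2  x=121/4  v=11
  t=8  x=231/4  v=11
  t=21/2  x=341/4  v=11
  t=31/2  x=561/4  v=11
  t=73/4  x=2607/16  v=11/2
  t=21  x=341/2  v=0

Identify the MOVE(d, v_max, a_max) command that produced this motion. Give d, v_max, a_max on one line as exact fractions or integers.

d=341/2 v_max=11 a_max=2

final state: t=21, x=341/2, v=0 → d = 341/2
a_max = (11/2−0)/(11/4−0) = 2
max v = 11 over t∈[11/2,31/2] → v_max = 11
check: 11·(11/2+10) = 341/2 ✓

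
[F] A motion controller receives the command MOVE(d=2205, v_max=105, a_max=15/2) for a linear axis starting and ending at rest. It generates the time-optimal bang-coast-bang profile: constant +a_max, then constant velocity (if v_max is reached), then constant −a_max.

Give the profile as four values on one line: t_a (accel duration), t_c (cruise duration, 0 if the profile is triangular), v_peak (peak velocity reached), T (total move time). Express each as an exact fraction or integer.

t_a=14 t_c=7 v_peak=105 T=35

vₘ²/aₘ = 105²/(15/2) = 1470
2205 ≥ 1470 → trapezoidal
t_a = 105/(15/2) = 14; v_peak = 105
d_cruise = 2205 − 1470 = 735; t_c = 735/105 = 7
T = 2·14 + 7 = 35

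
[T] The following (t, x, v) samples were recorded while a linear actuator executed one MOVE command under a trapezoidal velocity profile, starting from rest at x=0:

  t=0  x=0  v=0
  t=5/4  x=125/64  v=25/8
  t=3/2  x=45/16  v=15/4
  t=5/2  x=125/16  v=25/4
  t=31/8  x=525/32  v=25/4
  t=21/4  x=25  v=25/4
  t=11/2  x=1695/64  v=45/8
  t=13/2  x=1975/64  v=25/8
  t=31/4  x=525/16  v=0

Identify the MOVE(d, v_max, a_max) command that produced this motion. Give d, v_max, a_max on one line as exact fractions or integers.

final state: t=31/4, x=525/16, v=0 → d = 525/16
a_max = (25/8−0)/(5/4−0) = 5/2
max v = 25/4 over t∈[5/2,21/4] → v_max = 25/4
check: 25/4·(5/2+11/4) = 525/16 ✓

d=525/16 v_max=25/4 a_max=5/2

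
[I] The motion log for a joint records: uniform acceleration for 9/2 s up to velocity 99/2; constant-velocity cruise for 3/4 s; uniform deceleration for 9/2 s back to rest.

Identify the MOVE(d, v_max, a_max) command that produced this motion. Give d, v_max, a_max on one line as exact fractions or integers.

a_max = (99/2)/(9/2) = 11
d_a = ½·99/2·9/2 = 891/8; d_c = 99/2·3/4 = 297/8
d = 2·891/8 + 297/8 = 2079/8
t_c = 3/4 > 0 ⇒ limit active, v_max = 99/2

d=2079/8 v_max=99/2 a_max=11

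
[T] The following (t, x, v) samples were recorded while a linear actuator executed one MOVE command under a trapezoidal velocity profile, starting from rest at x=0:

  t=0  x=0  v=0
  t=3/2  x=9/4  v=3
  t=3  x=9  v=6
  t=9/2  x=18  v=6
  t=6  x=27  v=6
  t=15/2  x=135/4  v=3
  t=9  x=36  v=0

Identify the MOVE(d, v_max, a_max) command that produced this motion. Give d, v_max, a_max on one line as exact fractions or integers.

d=36 v_max=6 a_max=2

final state: t=9, x=36, v=0 → d = 36
a_max = (3−0)/(3/2−0) = 2
max v = 6 over t∈[3,6] → v_max = 6
check: 6·(3+3) = 36 ✓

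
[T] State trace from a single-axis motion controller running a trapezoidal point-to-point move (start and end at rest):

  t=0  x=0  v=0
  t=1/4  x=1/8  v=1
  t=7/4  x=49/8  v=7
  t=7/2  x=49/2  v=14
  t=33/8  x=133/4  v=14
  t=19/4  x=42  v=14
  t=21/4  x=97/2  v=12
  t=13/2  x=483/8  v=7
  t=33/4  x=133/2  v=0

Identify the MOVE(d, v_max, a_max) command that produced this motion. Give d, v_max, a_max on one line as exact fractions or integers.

final state: t=33/4, x=133/2, v=0 → d = 133/2
a_max = (1−0)/(1/4−0) = 4
max v = 14 over t∈[7/2,19/4] → v_max = 14
check: 14·(7/2+5/4) = 133/2 ✓

d=133/2 v_max=14 a_max=4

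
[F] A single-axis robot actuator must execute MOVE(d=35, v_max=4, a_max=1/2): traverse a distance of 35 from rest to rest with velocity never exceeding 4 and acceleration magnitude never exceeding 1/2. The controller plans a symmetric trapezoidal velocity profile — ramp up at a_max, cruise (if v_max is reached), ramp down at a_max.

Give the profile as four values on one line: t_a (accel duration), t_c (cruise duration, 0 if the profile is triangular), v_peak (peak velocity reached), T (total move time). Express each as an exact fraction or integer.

(v_max)²/a_max = 4²/(1/2) = 32
35 ≥ 32 → trapezoidal
t_a = 4/(1/2) = 8; v_peak = 4
d_cruise = 35 − 32 = 3; t_c = 3/4
T = 2·8 + 3/4 = 67/4

t_a=8 t_c=3/4 v_peak=4 T=67/4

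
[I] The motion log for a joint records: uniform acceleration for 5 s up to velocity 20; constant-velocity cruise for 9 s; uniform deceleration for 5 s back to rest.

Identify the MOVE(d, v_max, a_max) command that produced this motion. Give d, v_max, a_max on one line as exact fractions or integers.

a_max = 20/5 = 4
d_a = ½·20·5 = 50; d_c = 20·9 = 180
d = 2·50 + 180 = 280
t_c = 9 > 0 → v_max = v_peak = 20

d=280 v_max=20 a_max=4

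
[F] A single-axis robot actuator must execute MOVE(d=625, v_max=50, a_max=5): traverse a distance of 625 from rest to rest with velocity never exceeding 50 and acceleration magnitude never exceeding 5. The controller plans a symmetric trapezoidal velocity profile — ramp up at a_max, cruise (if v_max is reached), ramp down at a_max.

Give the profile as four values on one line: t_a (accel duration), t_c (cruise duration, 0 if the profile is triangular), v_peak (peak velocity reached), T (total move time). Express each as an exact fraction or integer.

t_a=10 t_c=5/2 v_peak=50 T=45/2

(v_max)²/a_max = 50²/5 = 500
625 ≥ 500 ⇒ cruise phase
t_a = 50/5 = 10; v_peak = 50
d_cruise = 625 − 500 = 125; t_c = 125/50 = 5/2
T = 2·10 + 5/2 = 45/2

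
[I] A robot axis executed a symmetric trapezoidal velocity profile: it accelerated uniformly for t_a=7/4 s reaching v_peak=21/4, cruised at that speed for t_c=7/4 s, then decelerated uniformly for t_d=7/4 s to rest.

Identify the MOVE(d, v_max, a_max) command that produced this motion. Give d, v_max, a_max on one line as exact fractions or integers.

d=147/8 v_max=21/4 a_max=3

a_max = (21/4)/(7/4) = 3
d_a = ½·21/4·7/4 = 147/32; d_c = 21/4·7/4 = 147/16
d = 2·147/32 + 147/16 = 147/8
t_c = 7/4 > 0 ⇒ limit active, v_max = 21/4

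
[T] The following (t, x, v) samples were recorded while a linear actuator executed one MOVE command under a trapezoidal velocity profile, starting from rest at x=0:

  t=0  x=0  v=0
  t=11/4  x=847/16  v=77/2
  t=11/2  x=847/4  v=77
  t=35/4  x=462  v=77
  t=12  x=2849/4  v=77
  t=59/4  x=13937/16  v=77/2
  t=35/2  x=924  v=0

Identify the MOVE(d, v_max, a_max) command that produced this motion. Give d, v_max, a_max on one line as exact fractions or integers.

final state: t=35/2, x=924, v=0 → d = 924
a_max = (77/2−0)/(11/4−0) = 14
max v = 77 over t∈[11/2,12] → v_max = 77
check: 77·(11/2+13/2) = 924 ✓

d=924 v_max=77 a_max=14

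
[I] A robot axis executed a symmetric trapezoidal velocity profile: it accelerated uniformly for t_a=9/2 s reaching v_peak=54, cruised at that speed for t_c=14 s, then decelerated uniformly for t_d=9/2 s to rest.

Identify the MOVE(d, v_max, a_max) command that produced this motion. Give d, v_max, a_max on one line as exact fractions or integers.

a_max = 54/(9/2) = 12
d_a = ½·54·9/2 = 243/2; d_c = 54·14 = 756
d = 2·243/2 + 756 = 999
t_c = 14 > 0 ⇒ limit active, v_max = 54

d=999 v_max=54 a_max=12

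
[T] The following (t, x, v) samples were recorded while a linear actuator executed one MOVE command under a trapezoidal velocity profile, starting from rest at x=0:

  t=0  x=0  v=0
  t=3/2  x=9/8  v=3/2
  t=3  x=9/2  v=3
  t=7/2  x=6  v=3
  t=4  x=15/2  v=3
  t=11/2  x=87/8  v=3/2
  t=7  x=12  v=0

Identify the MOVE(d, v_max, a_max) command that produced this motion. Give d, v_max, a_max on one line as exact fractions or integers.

final state: t=7, x=12, v=0 → d = 12
a_max = (3/2−0)/(3/2−0) = 1
max v = 3 over t∈[3,4] → v_max = 3
check: 3·(3+1) = 12 ✓

d=12 v_max=3 a_max=1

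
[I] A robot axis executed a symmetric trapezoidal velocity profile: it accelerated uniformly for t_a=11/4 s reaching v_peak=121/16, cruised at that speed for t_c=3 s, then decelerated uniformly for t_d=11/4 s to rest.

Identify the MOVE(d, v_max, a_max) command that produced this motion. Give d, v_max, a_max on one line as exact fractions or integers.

d=2783/64 v_max=121/16 a_max=11/4

a_max = (121/16)/(11/4) = 11/4
d_a = ½·121/16·11/4 = 1331/128; d_c = 121/16·3 = 363/16
d = 2·1331/128 + 363/16 = 2783/64
t_c = 3 > 0 ⇒ limit active, v_max = 121/16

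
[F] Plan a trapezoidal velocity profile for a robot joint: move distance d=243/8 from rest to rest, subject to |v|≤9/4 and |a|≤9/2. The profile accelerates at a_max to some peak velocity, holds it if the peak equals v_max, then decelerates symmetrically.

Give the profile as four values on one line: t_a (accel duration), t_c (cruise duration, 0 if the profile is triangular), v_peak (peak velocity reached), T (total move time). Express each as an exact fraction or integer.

t_a=1/2 t_c=13 v_peak=9/4 T=14

vₘ²/aₘ = (9/4)²/(9/2) = 9/8
243/8 ≥ 9/8 → trapezoidal
t_a = (9/4)/(9/2) = 1/2; v_peak = 9/4
d_cruise = 243/8 − 9/8 = 117/4; t_c = (117/4)/(9/4) = 13
T = 2·1/2 + 13 = 14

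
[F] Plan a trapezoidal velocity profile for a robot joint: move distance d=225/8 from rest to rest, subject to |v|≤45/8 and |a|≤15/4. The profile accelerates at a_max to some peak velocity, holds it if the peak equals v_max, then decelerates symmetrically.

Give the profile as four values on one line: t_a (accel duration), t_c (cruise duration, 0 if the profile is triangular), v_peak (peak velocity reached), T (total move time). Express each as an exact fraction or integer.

vₘ²/aₘ = (45/8)²/(15/4) = 135/16
225/8 ≥ 135/16 so v_max reached
t_a = (45/8)/(15/4) = 3/2; v_peak = 45/8
d_cruise = 225/8 − 135/16 = 315/16; t_c = (315/16)/(45/8) = 7/2
T = 2·3/2 + 7/2 = 13/2

t_a=3/2 t_c=7/2 v_peak=45/8 T=13/2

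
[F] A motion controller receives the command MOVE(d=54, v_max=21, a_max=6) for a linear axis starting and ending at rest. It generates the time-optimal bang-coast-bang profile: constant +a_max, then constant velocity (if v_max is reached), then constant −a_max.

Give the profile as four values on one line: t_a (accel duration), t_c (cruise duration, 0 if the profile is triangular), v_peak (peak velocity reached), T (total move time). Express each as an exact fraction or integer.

t_a=3 t_c=0 v_peak=18 T=6

vₘ²/aₘ = 21²/6 = 147/2
54 < 147/2 → triangular
v_peak = √(54·6) = √324 = 18
t_a = 18/6 = 3; t_c = 0
T = 2·3 = 6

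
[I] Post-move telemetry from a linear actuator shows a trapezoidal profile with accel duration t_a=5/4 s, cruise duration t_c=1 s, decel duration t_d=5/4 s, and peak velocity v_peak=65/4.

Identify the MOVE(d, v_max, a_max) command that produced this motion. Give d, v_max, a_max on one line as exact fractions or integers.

a_max = (65/4)/(5/4) = 13
d_a = ½·65/4·5/4 = 325/32; d_c = 65/4·1 = 65/4
d = 2·325/32 + 65/4 = 585/16
t_c = 1 > 0 so v_max = 65/4

d=585/16 v_max=65/4 a_max=13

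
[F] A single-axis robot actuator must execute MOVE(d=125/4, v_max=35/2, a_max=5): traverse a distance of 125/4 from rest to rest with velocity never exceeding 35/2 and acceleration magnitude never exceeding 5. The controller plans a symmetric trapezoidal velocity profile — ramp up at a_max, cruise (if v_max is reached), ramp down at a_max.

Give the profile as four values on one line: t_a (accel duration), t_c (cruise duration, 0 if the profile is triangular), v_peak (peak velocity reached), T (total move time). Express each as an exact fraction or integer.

v_max²/a_max = (35/2)²/5 = 245/4
125/4 < 245/4 so t_c = 0
v_peak = √(125/4·5) = √(625/4) = 25/2
t_a = (25/2)/5 = 5/2; t_c = 0
T = 2·5/2 = 5

t_a=5/2 t_c=0 v_peak=25/2 T=5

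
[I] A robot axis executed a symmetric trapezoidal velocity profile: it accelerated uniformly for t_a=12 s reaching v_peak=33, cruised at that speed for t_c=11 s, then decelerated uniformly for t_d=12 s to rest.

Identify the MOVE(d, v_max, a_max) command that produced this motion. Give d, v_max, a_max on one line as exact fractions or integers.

d=759 v_max=33 a_max=11/4

a_max = 33/12 = 11/4
d_a = ½·33·12 = 198; d_c = 33·11 = 363
d = 2·198 + 363 = 759
t_c = 11 > 0 ⇒ limit active, v_max = 33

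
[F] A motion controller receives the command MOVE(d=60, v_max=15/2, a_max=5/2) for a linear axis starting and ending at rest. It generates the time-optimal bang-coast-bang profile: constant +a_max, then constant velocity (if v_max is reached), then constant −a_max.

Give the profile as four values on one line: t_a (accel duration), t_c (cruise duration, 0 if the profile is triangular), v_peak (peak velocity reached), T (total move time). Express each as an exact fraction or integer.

t_a=3 t_c=5 v_peak=15/2 T=11

(v_max)²/a_max = (15/2)²/(5/2) = 45/2
60 ≥ 45/2 so v_max reached
t_a = (15/2)/(5/2) = 3; v_peak = 15/2
d_cruise = 60 − 45/2 = 75/2; t_c = (75/2)/(15/2) = 5
T = 2·3 + 5 = 11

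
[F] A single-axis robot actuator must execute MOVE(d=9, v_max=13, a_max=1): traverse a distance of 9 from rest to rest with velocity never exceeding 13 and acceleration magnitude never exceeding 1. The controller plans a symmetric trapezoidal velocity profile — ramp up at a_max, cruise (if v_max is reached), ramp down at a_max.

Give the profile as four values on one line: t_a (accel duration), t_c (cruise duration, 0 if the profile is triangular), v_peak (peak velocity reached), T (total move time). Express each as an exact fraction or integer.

vₘ²/aₘ = 13²/1 = 169
9 < 169 ⇒ no cruise
v_peak = √(9·1) = √9 = 3
t_a = 3/1 = 3; t_c = 0
T = 2·3 = 6

t_a=3 t_c=0 v_peak=3 T=6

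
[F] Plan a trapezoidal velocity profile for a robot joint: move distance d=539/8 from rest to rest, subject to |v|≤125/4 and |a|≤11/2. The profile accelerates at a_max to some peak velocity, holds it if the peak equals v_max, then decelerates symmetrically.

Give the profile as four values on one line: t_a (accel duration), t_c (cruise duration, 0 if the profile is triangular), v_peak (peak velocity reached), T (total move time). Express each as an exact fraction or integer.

v_max²/a_max = (125/4)²/(11/2) = 15625/88
539/8 < 15625/88 ⇒ no cruise
v_peak = √(539/8·11/2) = √(5929/16) = 77/4
t_a = (77/4)/(11/2) = 7/2; t_c = 0
T = 2·7/2 = 7

t_a=7/2 t_c=0 v_peak=77/4 T=7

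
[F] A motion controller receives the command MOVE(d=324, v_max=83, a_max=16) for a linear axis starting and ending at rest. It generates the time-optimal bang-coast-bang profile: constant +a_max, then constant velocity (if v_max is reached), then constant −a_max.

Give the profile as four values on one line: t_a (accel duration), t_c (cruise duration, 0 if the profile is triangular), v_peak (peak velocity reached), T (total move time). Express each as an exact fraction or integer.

t_a=9/2 t_c=0 v_peak=72 T=9

v_max²/a_max = 83²/16 = 6889/16
324 < 6889/16 ⇒ no cruise
v_peak = √(324·16) = √5184 = 72
t_a = 72/16 = 9/2; t_c = 0
T = 2·9/2 = 9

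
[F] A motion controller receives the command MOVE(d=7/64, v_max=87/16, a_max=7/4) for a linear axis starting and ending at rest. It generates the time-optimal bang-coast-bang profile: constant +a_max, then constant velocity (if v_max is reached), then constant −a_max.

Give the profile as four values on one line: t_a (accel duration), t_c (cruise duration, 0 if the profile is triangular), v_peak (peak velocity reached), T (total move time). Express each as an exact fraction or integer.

t_a=1/4 t_c=0 v_peak=7/16 T=1/2

v_max²/a_max = (87/16)²/(7/4) = 7569/448
7/64 < 7569/448 so t_c = 0
v_peak = √(7/64·7/4) = √(49/256) = 7/16
t_a = (7/16)/(7/4) = 1/4; t_c = 0
T = 2·1/4 = 1/2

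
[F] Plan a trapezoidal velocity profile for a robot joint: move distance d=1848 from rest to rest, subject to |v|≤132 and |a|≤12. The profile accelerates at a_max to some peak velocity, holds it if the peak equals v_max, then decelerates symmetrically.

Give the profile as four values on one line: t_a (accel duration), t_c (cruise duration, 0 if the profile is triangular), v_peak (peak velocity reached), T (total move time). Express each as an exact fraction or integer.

t_a=11 t_c=3 v_peak=132 T=25

vₘ²/aₘ = 132²/12 = 1452
1848 ≥ 1452 → trapezoidal
t_a = 132/12 = 11; v_peak = 132
d_cruise = 1848 − 1452 = 396; t_c = 396/132 = 3
T = 2·11 + 3 = 25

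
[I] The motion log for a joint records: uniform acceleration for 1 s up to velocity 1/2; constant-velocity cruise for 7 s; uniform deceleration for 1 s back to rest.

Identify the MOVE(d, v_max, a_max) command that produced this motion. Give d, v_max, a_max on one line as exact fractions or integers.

a_max = (1/2)/1 = 1/2
d_a = ½·1/2·1 = 1/4; d_c = 1/2·7 = 7/2
d = 2·1/4 + 7/2 = 4
t_c = 7 > 0 → v_max = v_peak = 1/2

d=4 v_max=1/2 a_max=1/2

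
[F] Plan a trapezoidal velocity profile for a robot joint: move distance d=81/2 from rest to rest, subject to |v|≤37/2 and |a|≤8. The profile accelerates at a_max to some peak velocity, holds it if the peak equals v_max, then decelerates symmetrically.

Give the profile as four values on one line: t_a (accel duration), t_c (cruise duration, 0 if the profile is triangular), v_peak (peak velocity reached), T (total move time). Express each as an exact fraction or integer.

t_a=9/4 t_c=0 v_peak=18 T=9/2

vₘ²/aₘ = (37/2)²/8 = 1369/32
81/2 < 1369/32 so t_c = 0
v_peak = √(81/2·8) = √324 = 18
t_a = 18/8 = 9/4; t_c = 0
T = 2·9/4 = 9/2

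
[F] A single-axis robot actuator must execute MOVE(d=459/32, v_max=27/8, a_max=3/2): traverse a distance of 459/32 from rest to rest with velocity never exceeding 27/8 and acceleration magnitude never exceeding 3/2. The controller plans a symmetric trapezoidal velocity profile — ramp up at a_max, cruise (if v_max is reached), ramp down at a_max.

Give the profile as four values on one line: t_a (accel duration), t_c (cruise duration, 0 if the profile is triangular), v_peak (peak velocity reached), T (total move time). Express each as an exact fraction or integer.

(v_max)²/a_max = (27/8)²/(3/2) = 243/32
459/32 ≥ 243/32 so v_max reached
t_a = (27/8)/(3/2) = 9/4; v_peak = 27/8
d_cruise = 459/32 − 243/32 = 27/4; t_c = (27/4)/(27/8) = 2
T = 2·9/4 + 2 = 13/2

t_a=9/4 t_c=2 v_peak=27/8 T=13/2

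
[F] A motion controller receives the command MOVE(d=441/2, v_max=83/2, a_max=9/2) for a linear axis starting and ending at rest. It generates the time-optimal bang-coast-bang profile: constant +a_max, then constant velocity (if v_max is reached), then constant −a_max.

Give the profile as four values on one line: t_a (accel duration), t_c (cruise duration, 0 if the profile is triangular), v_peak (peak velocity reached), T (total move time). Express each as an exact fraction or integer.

t_a=7 t_c=0 v_peak=63/2 T=14

vₘ²/aₘ = (83/2)²/(9/2) = 6889/18
441/2 < 6889/18 ⇒ no cruise
v_peak = √(441/2·9/2) = √(3969/4) = 63/2
t_a = (63/2)/(9/2) = 7; t_c = 0
T = 2·7 = 14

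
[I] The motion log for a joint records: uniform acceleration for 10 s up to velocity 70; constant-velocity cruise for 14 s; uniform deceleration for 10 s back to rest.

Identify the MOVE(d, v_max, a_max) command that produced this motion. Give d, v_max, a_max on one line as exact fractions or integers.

a_max = 70/10 = 7
d_a = ½·70·10 = 350; d_c = 70·14 = 980
d = 2·350 + 980 = 1680
t_c = 14 > 0 → v_max = v_peak = 70

d=1680 v_max=70 a_max=7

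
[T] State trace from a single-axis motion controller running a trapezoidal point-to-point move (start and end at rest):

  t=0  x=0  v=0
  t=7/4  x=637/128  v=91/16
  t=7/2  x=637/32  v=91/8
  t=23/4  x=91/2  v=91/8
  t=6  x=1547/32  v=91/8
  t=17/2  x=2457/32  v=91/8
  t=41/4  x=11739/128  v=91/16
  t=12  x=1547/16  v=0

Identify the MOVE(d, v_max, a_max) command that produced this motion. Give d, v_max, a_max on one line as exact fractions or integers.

d=1547/16 v_max=91/8 a_max=13/4

final state: t=12, x=1547/16, v=0 → d = 1547/16
a_max = (91/16−0)/(7/4−0) = 13/4
max v = 91/8 over t∈[7/2,17/2] → v_max = 91/8
check: 91/8·(7/2+5) = 1547/16 ✓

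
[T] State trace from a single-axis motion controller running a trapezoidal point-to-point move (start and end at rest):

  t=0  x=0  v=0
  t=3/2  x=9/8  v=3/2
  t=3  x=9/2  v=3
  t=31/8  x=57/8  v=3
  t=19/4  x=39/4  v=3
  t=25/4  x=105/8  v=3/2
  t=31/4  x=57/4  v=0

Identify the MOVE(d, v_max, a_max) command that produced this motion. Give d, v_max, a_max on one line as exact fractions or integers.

final state: t=31/4, x=57/4, v=0 → d = 57/4
a_max = (3/2−0)/(3/2−0) = 1
max v = 3 over t∈[3,19/4] → v_max = 3
check: 3·(3+7/4) = 57/4 ✓

d=57/4 v_max=3 a_max=1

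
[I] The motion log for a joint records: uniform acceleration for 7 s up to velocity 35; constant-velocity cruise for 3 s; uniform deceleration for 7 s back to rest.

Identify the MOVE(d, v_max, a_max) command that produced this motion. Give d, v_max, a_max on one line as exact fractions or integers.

a_max = 35/7 = 5
d_a = ½·35·7 = 245/2; d_c = 35·3 = 105
d = 2·245/2 + 105 = 350
t_c = 3 > 0 ⇒ limit active, v_max = 35

d=350 v_max=35 a_max=5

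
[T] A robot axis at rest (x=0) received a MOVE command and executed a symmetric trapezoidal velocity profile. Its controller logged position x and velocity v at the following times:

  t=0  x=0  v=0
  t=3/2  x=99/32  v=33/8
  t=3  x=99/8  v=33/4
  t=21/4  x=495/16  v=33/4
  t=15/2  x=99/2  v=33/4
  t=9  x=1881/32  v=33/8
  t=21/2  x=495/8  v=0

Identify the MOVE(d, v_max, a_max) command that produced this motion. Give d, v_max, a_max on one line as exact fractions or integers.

final state: t=21/2, x=495/8, v=0 → d = 495/8
a_max = (33/8−0)/(3/2−0) = 11/4
max v = 33/4 over t∈[3,15/2] → v_max = 33/4
check: 33/4·(3+9/2) = 495/8 ✓

d=495/8 v_max=33/4 a_max=11/4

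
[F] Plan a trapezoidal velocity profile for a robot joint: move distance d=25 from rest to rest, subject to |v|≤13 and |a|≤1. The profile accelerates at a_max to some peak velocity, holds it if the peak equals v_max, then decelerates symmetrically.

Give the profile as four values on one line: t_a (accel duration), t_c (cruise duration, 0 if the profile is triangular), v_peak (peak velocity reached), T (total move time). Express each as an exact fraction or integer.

t_a=5 t_c=0 v_peak=5 T=10

(v_max)²/a_max = 13²/1 = 169
25 < 169 → triangular
v_peak = √(25·1) = √25 = 5
t_a = 5/1 = 5; t_c = 0
T = 2·5 = 10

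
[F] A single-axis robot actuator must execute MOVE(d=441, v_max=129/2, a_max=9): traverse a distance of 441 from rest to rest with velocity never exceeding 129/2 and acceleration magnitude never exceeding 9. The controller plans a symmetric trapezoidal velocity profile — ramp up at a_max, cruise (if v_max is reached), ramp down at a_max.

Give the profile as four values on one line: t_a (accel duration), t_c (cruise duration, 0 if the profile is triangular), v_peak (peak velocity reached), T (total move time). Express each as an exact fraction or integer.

t_a=7 t_c=0 v_peak=63 T=14

vₘ²/aₘ = (129/2)²/9 = 1849/4
441 < 1849/4 → triangular
v_peak = √(441·9) = √3969 = 63
t_a = 63/9 = 7; t_c = 0
T = 2·7 = 14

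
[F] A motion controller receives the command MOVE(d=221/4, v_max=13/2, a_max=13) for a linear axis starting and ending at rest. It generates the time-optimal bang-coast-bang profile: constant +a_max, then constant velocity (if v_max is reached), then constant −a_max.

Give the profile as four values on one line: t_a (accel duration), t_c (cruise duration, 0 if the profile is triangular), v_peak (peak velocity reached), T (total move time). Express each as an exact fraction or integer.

t_a=1/2 t_c=8 v_peak=13/2 T=9

(v_max)²/a_max = (13/2)²/13 = 13/4
221/4 ≥ 13/4 ⇒ cruise phase
t_a = (13/2)/13 = 1/2; v_peak = 13/2
d_cruise = 221/4 − 13/4 = 52; t_c = 52/(13/2) = 8
T = 2·1/2 + 8 = 9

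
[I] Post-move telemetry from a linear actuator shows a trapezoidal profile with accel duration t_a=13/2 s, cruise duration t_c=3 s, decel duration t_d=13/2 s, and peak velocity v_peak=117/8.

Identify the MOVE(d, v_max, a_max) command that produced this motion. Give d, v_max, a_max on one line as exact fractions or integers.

a_max = (117/8)/(13/2) = 9/4
d_a = ½·117/8·13/2 = 1521/32; d_c = 117/8·3 = 351/8
d = 2·1521/32 + 351/8 = 2223/16
t_c = 3 > 0 so v_max = 117/8

d=2223/16 v_max=117/8 a_max=9/4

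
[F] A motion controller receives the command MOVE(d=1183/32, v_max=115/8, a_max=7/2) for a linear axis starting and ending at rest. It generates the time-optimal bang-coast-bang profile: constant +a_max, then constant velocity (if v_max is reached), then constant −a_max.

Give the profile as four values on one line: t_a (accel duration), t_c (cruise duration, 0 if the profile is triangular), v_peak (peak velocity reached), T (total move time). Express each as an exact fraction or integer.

v_max²/a_max = (115/8)²/(7/2) = 13225/224
1183/32 < 13225/224 ⇒ no cruise
v_peak = √(1183/32·7/2) = √(8281/64) = 91/8
t_a = (91/8)/(7/2) = 13/4; t_c = 0
T = 2·13/4 = 13/2

t_a=13/4 t_c=0 v_peak=91/8 T=13/2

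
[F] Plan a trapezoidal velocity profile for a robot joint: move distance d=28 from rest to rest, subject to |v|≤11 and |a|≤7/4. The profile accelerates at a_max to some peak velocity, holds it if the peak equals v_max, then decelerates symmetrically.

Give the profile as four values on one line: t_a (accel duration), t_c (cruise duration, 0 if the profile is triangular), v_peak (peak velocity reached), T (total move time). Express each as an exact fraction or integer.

vₘ²/aₘ = 11²/(7/4) = 484/7
28 < 484/7 → triangular
v_peak = √(28·7/4) = √49 = 7
t_a = 7/(7/4) = 4; t_c = 0
T = 2·4 = 8

t_a=4 t_c=0 v_peak=7 T=8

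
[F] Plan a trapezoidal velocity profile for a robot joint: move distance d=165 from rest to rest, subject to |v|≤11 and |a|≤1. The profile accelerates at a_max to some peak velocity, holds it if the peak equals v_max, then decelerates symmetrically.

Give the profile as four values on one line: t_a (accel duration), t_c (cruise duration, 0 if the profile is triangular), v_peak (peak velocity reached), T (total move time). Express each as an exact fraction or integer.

(v_max)²/a_max = 11²/1 = 121
165 ≥ 121 so v_max reached
t_a = 11/1 = 11; v_peak = 11
d_cruise = 165 − 121 = 44; t_c = 44/11 = 4
T = 2·11 + 4 = 26

t_a=11 t_c=4 v_peak=11 T=26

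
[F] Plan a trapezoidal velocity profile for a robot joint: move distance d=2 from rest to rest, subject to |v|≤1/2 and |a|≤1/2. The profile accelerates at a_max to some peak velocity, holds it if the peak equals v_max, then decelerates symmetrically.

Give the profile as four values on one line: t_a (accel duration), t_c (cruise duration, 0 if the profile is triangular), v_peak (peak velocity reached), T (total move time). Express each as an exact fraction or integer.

vₘ²/aₘ = (1/2)²/(1/2) = 1/2
2 ≥ 1/2 → trapezoidal
t_a = (1/2)/(1/2) = 1; v_peak = 1/2
d_cruise = 2 − 1/2 = 3/2; t_c = (3/2)/(1/2) = 3
T = 2·1 + 3 = 5

t_a=1 t_c=3 v_peak=1/2 T=5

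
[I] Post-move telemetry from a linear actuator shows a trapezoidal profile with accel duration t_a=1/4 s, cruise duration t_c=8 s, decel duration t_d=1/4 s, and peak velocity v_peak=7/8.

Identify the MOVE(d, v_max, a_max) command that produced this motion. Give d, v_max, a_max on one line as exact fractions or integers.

a_max = (7/8)/(1/4) = 7/2
d_a = ½·7/8·1/4 = 7/64; d_c = 7/8·8 = 7
d = 2·7/64 + 7 = 231/32
t_c = 8 > 0 so v_max = 7/8

d=231/32 v_max=7/8 a_max=7/2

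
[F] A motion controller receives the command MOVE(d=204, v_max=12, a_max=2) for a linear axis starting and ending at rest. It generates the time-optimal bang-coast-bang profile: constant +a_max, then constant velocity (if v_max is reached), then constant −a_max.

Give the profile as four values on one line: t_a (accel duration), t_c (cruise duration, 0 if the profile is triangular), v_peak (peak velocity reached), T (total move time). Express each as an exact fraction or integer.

t_a=6 t_c=11 v_peak=12 T=23

(v_max)²/a_max = 12²/2 = 72
204 ≥ 72 → trapezoidal
t_a = 12/2 = 6; v_peak = 12
d_cruise = 204 − 72 = 132; t_c = 132/12 = 11
T = 2·6 + 11 = 23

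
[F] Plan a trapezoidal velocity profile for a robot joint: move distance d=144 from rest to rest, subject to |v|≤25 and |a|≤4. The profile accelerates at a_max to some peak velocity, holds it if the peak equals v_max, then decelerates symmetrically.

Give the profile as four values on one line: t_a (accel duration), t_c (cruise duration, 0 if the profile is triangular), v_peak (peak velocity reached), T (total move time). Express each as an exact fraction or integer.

t_a=6 t_c=0 v_peak=24 T=12

vₘ²/aₘ = 25²/4 = 625/4
144 < 625/4 → triangular
v_peak = √(144·4) = √576 = 24
t_a = 24/4 = 6; t_c = 0
T = 2·6 = 12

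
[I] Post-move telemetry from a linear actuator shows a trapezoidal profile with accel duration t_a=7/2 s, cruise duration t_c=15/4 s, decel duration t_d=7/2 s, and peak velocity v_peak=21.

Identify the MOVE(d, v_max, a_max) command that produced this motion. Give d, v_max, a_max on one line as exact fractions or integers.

d=609/4 v_max=21 a_max=6

a_max = 21/(7/2) = 6
d_a = ½·21·7/2 = 147/4; d_c = 21·15/4 = 315/4
d = 2·147/4 + 315/4 = 609/4
t_c = 15/4 > 0 ⇒ limit active, v_max = 21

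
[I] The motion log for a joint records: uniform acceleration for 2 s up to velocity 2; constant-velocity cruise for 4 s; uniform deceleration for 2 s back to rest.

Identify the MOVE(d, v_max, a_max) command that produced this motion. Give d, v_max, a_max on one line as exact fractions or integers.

d=12 v_max=2 a_max=1

a_max = 2/2 = 1
d_a = ½·2·2 = 2; d_c = 2·4 = 8
d = 2·2 + 8 = 12
t_c = 4 > 0 so v_max = 2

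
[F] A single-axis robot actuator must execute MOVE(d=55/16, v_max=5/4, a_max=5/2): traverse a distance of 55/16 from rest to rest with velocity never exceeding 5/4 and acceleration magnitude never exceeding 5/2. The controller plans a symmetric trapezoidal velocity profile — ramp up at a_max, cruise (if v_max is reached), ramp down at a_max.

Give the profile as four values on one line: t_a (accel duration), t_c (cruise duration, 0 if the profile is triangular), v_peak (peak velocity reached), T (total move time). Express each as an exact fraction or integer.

v_max²/a_max = (5/4)²/(5/2) = 5/8
55/16 ≥ 5/8 so v_max reached
t_a = (5/4)/(5/2) = 1/2; v_peak = 5/4
d_cruise = 55/16 − 5/8 = 45/16; t_c = (45/16)/(5/4) = 9/4
T = 2·1/2 + 9/4 = 13/4

t_a=1/2 t_c=9/4 v_peak=5/4 T=13/4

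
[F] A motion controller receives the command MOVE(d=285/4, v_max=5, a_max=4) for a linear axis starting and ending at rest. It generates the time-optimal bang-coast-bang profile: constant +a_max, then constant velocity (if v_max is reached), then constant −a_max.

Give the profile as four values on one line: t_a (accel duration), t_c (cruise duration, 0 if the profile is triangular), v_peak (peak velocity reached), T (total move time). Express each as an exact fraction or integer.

vₘ²/aₘ = 5²/4 = 25/4
285/4 ≥ 25/4 → trapezoidal
t_a = 5/4; v_peak = 5
d_cruise = 285/4 − 25/4 = 65; t_c = 65/5 = 13
T = 2·5/4 + 13 = 31/2

t_a=5/4 t_c=13 v_peak=5 T=31/2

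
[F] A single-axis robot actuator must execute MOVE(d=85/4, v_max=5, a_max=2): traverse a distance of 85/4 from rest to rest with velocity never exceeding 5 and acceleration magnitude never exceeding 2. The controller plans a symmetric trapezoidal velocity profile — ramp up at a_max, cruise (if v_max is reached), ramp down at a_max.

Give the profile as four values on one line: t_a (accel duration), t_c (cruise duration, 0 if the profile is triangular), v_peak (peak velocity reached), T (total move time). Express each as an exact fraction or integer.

t_a=5/2 t_c=7/4 v_peak=5 T=27/4

(v_max)²/a_max = 5²/2 = 25/2
85/4 ≥ 25/2 ⇒ cruise phase
t_a = 5/2; v_peak = 5
d_cruise = 85/4 − 25/2 = 35/4; t_c = (35/4)/5 = 7/4
T = 2·5/2 + 7/4 = 27/4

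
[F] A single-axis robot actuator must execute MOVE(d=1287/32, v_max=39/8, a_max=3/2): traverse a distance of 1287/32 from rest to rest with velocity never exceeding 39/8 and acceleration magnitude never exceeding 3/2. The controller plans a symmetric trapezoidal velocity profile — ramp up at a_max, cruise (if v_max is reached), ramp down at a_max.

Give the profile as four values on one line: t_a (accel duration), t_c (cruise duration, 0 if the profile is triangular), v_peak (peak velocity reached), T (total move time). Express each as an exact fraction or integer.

t_a=13/4 t_c=5 v_peak=39/8 T=23/2

(v_max)²/a_max = (39/8)²/(3/2) = 507/32
1287/32 ≥ 507/32 so v_max reached
t_a = (39/8)/(3/2) = 13/4; v_peak = 39/8
d_cruise = 1287/32 − 507/32 = 195/8; t_c = (195/8)/(39/8) = 5
T = 2·13/4 + 5 = 23/2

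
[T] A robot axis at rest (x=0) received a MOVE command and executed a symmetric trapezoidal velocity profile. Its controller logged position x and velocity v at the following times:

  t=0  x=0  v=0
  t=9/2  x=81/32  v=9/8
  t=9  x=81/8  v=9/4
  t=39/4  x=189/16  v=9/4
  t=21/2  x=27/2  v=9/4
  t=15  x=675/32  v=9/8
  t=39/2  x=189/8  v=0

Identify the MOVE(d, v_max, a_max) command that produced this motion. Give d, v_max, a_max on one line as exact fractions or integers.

d=189/8 v_max=9/4 a_max=1/4

final state: t=39/2, x=189/8, v=0 → d = 189/8
a_max = (9/8−0)/(9/2−0) = 1/4
max v = 9/4 over t∈[9,21/2] → v_max = 9/4
check: 9/4·(9+3/2) = 189/8 ✓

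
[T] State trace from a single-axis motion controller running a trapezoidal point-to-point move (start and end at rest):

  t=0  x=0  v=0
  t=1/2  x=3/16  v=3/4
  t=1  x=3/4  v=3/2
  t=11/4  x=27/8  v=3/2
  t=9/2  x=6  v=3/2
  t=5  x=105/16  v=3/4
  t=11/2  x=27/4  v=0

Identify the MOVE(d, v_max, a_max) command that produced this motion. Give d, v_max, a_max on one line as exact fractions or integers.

final state: t=11/2, x=27/4, v=0 → d = 27/4
a_max = (3/4−0)/(1/2−0) = 3/2
max v = 3/2 over t∈[1,9/2] → v_max = 3/2
check: 3/2·(1+7/2) = 27/4 ✓

d=27/4 v_max=3/2 a_max=3/2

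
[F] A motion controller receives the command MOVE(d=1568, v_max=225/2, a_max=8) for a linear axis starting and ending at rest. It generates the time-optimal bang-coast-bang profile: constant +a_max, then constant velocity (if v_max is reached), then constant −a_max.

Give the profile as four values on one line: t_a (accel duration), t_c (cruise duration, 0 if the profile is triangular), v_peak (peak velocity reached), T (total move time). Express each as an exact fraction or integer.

(v_max)²/a_max = (225/2)²/8 = 50625/32
1568 < 50625/32 → triangular
v_peak = √(1568·8) = √12544 = 112
t_a = 112/8 = 14; t_c = 0
T = 2·14 = 28

t_a=14 t_c=0 v_peak=112 T=28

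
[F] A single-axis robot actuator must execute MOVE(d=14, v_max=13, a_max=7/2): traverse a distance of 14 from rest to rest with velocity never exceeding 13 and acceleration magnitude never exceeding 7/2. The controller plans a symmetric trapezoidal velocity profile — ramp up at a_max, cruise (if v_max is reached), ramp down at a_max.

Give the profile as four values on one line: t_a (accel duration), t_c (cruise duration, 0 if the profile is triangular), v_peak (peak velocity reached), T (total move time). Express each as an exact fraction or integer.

v_max²/a_max = 13²/(7/2) = 338/7
14 < 338/7 ⇒ no cruise
v_peak = √(14·7/2) = √49 = 7
t_a = 7/(7/2) = 2; t_c = 0
T = 2·2 = 4

t_a=2 t_c=0 v_peak=7 T=4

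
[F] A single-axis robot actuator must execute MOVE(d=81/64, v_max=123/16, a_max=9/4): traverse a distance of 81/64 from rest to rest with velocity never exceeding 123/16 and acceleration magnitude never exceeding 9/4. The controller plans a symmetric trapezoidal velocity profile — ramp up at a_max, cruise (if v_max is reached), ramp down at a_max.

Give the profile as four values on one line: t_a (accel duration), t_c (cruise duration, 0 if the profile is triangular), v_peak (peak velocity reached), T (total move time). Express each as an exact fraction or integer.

t_a=3/4 t_c=0 v_peak=27/16 T=3/2

v_max²/a_max = (123/16)²/(9/4) = 1681/64
81/64 < 1681/64 ⇒ no cruise
v_peak = √(81/64·9/4) = √(729/256) = 27/16
t_a = (27/16)/(9/4) = 3/4; t_c = 0
T = 2·3/4 = 3/2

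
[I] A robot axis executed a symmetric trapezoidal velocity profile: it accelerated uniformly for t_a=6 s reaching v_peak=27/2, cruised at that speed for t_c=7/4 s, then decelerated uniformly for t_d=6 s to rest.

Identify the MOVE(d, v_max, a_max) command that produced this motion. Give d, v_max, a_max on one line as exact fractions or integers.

a_max = (27/2)/6 = 9/4
d_a = ½·27/2·6 = 81/2; d_c = 27/2·7/4 = 189/8
d = 2·81/2 + 189/8 = 837/8
t_c = 7/4 > 0 ⇒ limit active, v_max = 27/2

d=837/8 v_max=27/2 a_max=9/4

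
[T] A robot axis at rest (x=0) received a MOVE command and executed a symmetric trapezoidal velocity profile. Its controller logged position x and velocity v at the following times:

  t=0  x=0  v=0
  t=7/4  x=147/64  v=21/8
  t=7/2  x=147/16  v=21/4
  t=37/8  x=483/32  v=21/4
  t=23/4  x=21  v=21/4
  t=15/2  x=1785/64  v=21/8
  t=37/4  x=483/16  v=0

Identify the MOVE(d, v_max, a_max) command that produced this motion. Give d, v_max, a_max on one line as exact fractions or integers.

final state: t=37/4, x=483/16, v=0 → d = 483/16
a_max = (21/8−0)/(7/4−0) = 3/2
max v = 21/4 over t∈[7/2,23/4] → v_max = 21/4
check: 21/4·(7/2+9/4) = 483/16 ✓

d=483/16 v_max=21/4 a_max=3/2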